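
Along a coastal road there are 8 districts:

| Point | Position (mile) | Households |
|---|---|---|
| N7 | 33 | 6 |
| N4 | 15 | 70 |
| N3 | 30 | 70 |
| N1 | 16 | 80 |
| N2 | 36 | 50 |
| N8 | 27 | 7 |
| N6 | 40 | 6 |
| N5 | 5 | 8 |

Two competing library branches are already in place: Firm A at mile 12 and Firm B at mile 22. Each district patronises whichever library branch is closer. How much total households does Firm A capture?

The indifferent point is the midpoint (12+22)/2 = 17; districts left of it (closer to Firm A at 12) go to Firm A, those right go to Firm B.
  N5 at 5 (w=8) → Firm A
  N4 at 15 (w=70) → Firm A
  N1 at 16 (w=80) → Firm A
  N8 at 27 (w=7) → Firm B
  N3 at 30 (w=70) → Firm B
  N7 at 33 (w=6) → Firm B
  N2 at 36 (w=50) → Firm B
  N6 at 40 (w=6) → Firm B
Firm A captures 158; Firm B captures 139.

158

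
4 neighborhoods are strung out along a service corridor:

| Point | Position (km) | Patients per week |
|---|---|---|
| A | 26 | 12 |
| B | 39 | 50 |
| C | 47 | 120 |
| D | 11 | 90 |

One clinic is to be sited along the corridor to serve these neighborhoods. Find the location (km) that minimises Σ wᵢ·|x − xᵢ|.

For a sum of weighted absolute distances on a line, the optimum is the weighted median (not the mean). Total weight W = 272; half-weight = 136.
Sort by position and accumulate weight:
  km 11 (D, w=90) → cum 90
  km 26 (A, w=12) → cum 102
  km 39 (B, w=50) → cum 152  ≥ 136 → median here
  km 47 (C, w=120) → cum 272
Optimal location: km 39.

x = 39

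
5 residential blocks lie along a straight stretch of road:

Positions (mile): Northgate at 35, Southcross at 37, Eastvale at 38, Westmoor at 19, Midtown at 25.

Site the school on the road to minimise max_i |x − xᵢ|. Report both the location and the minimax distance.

The 1-center on a line is the midpoint of the two extreme points: leftmost at 19, rightmost at 38.
Optimal location = (19 + 38)/2 = 28.5; maximum distance = (38 − 19)/2 = 9.5.

location 28.5, max distance 9.5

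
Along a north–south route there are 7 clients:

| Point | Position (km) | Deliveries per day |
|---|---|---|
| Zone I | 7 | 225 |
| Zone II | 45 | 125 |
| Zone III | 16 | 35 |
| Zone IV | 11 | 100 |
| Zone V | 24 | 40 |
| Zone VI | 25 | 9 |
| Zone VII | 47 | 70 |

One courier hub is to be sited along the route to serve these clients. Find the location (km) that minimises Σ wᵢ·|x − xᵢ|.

For a sum of weighted absolute distances on a line, the optimum is the weighted median (not the mean). Total weight W = 604; half-weight = 302.
Sort by position and accumulate weight:
  km 7 (Zone I, w=225) → cum 225
  km 11 (Zone IV, w=100) → cum 325  ≥ 302 → median here
  km 16 (Zone III, w=35) → cum 360
  km 24 (Zone V, w=40) → cum 400
  km 25 (Zone VI, w=9) → cum 409
  km 45 (Zone II, w=125) → cum 534
  km 47 (Zone VII, w=70) → cum 604
Optimal location: km 11.

x = 11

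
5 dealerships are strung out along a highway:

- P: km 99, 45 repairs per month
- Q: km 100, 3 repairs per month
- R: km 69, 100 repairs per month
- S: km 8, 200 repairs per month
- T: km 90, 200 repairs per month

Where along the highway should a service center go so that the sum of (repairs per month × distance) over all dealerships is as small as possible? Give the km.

x = 69

For a sum of weighted absolute distances on a line, the optimum is the weighted median (not the mean). Total weight W = 548; half-weight = 274.
Sort by position and accumulate weight:
  km 8 (S, w=200) → cum 200
  km 69 (R, w=100) → cum 300  ≥ 274 → median here
  km 90 (T, w=200) → cum 500
  km 99 (P, w=45) → cum 545
  km 100 (Q, w=3) → cum 548
Optimal location: km 69.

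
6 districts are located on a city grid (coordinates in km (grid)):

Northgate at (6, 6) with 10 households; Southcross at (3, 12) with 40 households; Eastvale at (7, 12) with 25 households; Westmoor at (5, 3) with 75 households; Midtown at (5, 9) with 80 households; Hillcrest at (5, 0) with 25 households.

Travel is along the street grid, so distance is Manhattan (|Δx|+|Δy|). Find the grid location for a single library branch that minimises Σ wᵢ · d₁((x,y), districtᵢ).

Manhattan distance separates: Σwᵢ(|x−xᵢ|+|y−yᵢ|) = Σwᵢ|x−xᵢ| + Σwᵢ|y−yᵢ|, so x and y are optimised independently as 1-D weighted medians.
Total weight W = 255; half = 127.5.
x-coordinate, sorted with cumulative weight:
  x=3 (Southcross, w=40) cum 40
  x=5 (Westmoor, w=75) cum 115
  x=5 (Midtown, w=80) cum 195  ← median
  x=5 (Hillcrest, w=25) cum 220
  x=6 (Northgate, w=10) cum 230
  x=7 (Eastvale, w=25) cum 255
⇒ x* = 5
y-coordinate, sorted with cumulative weight:
  y=0 (Hillcrest, w=25) cum 25
  y=3 (Westmoor, w=75) cum 100
  y=6 (Northgate, w=10) cum 110
  y=9 (Midtown, w=80) cum 190  ← median
  y=12 (Southcross, w=40) cum 230
  y=12 (Eastvale, w=25) cum 255
⇒ y* = 9

(5, 9)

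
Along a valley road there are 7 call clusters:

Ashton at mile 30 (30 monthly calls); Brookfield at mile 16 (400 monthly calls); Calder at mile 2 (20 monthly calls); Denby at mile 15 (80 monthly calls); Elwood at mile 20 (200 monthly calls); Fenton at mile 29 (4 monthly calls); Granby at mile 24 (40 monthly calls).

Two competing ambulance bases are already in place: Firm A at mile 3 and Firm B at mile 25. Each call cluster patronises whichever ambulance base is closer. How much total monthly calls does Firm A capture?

20

The indifferent point is the midpoint (3+25)/2 = 14; call clusters left of it (closer to Firm A at 3) go to Firm A, those right go to Firm B.
  Calder at 2 (w=20) → Firm A
  Denby at 15 (w=80) → Firm B
  Brookfield at 16 (w=400) → Firm B
  Elwood at 20 (w=200) → Firm B
  Granby at 24 (w=40) → Firm B
  Fenton at 29 (w=4) → Firm B
  Ashton at 30 (w=30) → Firm B
Firm A captures 20; Firm B captures 754.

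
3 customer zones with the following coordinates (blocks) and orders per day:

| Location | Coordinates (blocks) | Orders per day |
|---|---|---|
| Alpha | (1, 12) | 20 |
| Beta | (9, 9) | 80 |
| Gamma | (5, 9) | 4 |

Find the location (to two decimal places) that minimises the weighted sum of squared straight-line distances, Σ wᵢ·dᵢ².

The minimiser of Σwᵢ‖p−pᵢ‖² is the weighted centroid p* = (Σwᵢpᵢ)/(Σwᵢ).
Σwᵢ = 104.
Σwᵢxᵢ = 20·1 + 80·9 + 4·5 = 760.
Σwᵢyᵢ = 20·12 + 80·9 + 4·9 = 996.
x* = 760/104 = 7.31, y* = 996/104 = 9.58.

(7.31, 9.58)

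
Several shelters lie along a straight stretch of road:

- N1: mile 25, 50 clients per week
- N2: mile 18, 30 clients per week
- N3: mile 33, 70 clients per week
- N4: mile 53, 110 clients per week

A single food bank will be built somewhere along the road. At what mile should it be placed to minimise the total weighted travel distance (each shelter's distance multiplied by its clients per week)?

x = 33

For a sum of weighted absolute distances on a line, the optimum is the weighted median (not the mean). Total weight W = 260; half-weight = 130.
Sort by position and accumulate weight:
  mile 18 (N2, w=30) → cum 30
  mile 25 (N1, w=50) → cum 80
  mile 33 (N3, w=70) → cum 150  ≥ 130 → median here
  mile 53 (N4, w=110) → cum 260
Optimal location: mile 33.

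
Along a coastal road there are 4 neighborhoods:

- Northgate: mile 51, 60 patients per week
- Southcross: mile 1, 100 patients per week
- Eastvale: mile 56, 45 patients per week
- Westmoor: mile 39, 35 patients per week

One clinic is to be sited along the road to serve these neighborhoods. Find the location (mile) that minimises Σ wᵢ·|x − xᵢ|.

x = 39

For a sum of weighted absolute distances on a line, the optimum is the weighted median (not the mean). Total weight W = 240; half-weight = 120.
Sort by position and accumulate weight:
  mile 1 (Southcross, w=100) → cum 100
  mile 39 (Westmoor, w=35) → cum 135  ≥ 120 → median here
  mile 51 (Northgate, w=60) → cum 195
  mile 56 (Eastvale, w=45) → cum 240
Optimal location: mile 39.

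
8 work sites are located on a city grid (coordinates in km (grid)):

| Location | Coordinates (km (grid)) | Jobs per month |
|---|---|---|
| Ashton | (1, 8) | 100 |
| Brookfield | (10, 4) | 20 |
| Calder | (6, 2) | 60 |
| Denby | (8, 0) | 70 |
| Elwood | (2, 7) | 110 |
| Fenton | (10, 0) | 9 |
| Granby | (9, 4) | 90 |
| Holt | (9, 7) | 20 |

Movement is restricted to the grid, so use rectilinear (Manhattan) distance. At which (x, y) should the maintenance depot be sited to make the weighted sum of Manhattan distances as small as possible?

(6, 4)

Manhattan distance separates: Σwᵢ(|x−xᵢ|+|y−yᵢ|) = Σwᵢ|x−xᵢ| + Σwᵢ|y−yᵢ|, so x and y are optimised independently as 1-D weighted medians.
Total weight W = 479; half = 239.5.
x-coordinate, sorted with cumulative weight:
  x=1 (Ashton, w=100) cum 100
  x=2 (Elwood, w=110) cum 210
  x=6 (Calder, w=60) cum 270  ← median
  x=8 (Denby, w=70) cum 340
  x=9 (Granby, w=90) cum 430
  x=9 (Holt, w=20) cum 450
  x=10 (Brookfield, w=20) cum 470
  x=10 (Fenton, w=9) cum 479
⇒ x* = 6
y-coordinate, sorted with cumulative weight:
  y=0 (Denby, w=70) cum 70
  y=0 (Fenton, w=9) cum 79
  y=2 (Calder, w=60) cum 139
  y=4 (Brookfield, w=20) cum 159
  y=4 (Granby, w=90) cum 249  ← median
  y=7 (Elwood, w=110) cum 359
  y=7 (Holt, w=20) cum 379
  y=8 (Ashton, w=100) cum 479
⇒ y* = 4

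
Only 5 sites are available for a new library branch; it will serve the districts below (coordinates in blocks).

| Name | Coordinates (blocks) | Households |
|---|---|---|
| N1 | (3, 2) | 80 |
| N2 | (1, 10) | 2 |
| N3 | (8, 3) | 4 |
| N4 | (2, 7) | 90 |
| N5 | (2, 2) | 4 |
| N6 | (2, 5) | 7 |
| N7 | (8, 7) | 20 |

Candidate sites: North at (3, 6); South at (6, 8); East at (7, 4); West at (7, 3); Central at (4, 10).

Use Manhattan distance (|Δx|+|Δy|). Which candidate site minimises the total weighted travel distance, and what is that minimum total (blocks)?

Total weighted distance at each candidate:
  North (3, 6): total = 698
  South (6, 8): total = 1361
  East (7, 4): total = 1382
  West (7, 3): total = 1413
  Central (4, 10): total = 1449
Minimum is at North with total 698 blocks.

North, total 698 blocks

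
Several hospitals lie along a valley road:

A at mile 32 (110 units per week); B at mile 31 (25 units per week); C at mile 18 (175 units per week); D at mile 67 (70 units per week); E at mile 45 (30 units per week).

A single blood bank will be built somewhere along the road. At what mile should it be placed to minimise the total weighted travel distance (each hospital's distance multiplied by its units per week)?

x = 32

For a sum of weighted absolute distances on a line, the optimum is the weighted median (not the mean). Total weight W = 410; half-weight = 205.
Sort by position and accumulate weight:
  mile 18 (C, w=175) → cum 175
  mile 31 (B, w=25) → cum 200
  mile 32 (A, w=110) → cum 310  ≥ 205 → median here
  mile 45 (E, w=30) → cum 340
  mile 67 (D, w=70) → cum 410
Optimal location: mile 32.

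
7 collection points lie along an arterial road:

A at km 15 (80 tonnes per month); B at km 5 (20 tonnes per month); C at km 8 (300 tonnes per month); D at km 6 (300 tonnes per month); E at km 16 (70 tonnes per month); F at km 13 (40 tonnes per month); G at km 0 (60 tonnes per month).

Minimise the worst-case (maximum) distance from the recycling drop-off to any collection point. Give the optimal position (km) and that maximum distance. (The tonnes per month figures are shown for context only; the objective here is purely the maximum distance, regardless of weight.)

The 1-center on a line is the midpoint of the two extreme points: leftmost at 0, rightmost at 16.
Optimal location = (0 + 16)/2 = 8; maximum distance = (16 − 0)/2 = 8.

location 8, max distance 8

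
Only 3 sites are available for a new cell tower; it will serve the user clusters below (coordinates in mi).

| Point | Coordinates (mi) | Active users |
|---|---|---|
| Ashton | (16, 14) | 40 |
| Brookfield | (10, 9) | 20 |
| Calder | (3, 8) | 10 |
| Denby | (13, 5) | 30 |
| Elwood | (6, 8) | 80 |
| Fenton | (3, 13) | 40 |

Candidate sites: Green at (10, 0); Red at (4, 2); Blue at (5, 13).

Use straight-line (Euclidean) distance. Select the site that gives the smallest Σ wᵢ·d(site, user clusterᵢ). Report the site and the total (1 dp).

Total weighted distance at each candidate:
  Green (10, 0): total = 2376.6
  Red (4, 2): total = 2156.4
  Blue (5, 13): total = 1451.1
Minimum is at Blue with total 1451.1 mi.

Blue, total 1451.1 mi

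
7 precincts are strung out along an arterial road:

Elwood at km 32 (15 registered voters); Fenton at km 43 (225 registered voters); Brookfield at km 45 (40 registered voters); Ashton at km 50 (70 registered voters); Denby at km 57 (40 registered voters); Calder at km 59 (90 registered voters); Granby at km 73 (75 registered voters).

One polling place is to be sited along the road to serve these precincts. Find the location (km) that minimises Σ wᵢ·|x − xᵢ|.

For a sum of weighted absolute distances on a line, the optimum is the weighted median (not the mean). Total weight W = 555; half-weight = 277.5.
Sort by position and accumulate weight:
  km 32 (Elwood, w=15) → cum 15
  km 43 (Fenton, w=225) → cum 240
  km 45 (Brookfield, w=40) → cum 280  ≥ 277.5 → median here
  km 50 (Ashton, w=70) → cum 350
  km 57 (Denby, w=40) → cum 390
  km 59 (Calder, w=90) → cum 480
  km 73 (Granby, w=75) → cum 555
Optimal location: km 45.

x = 45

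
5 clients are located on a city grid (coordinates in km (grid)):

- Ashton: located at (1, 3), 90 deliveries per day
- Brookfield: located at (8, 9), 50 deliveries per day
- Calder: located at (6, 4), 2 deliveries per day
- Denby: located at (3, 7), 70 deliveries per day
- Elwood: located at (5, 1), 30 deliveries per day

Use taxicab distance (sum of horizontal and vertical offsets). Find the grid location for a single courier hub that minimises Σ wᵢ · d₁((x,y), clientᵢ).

(3, 4)

Manhattan distance separates: Σwᵢ(|x−xᵢ|+|y−yᵢ|) = Σwᵢ|x−xᵢ| + Σwᵢ|y−yᵢ|, so x and y are optimised independently as 1-D weighted medians.
Total weight W = 242; half = 121.
x-coordinate, sorted with cumulative weight:
  x=1 (Ashton, w=90) cum 90
  x=3 (Denby, w=70) cum 160  ← median
  x=5 (Elwood, w=30) cum 190
  x=6 (Calder, w=2) cum 192
  x=8 (Brookfield, w=50) cum 242
⇒ x* = 3
y-coordinate, sorted with cumulative weight:
  y=1 (Elwood, w=30) cum 30
  y=3 (Ashton, w=90) cum 120
  y=4 (Calder, w=2) cum 122  ← median
  y=7 (Denby, w=70) cum 192
  y=9 (Brookfield, w=50) cum 242
⇒ y* = 4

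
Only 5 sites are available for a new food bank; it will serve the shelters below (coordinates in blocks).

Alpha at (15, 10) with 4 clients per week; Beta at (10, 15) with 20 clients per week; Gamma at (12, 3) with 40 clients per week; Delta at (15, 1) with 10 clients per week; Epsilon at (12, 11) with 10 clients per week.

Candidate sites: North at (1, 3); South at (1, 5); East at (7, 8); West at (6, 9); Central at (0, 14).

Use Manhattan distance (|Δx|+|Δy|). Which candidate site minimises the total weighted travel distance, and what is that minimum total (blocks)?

Total weighted distance at each candidate:
  North (1, 3): total = 1294
  South (1, 5): total = 1326
  East (7, 8): total = 870
  West (6, 9): total = 970
  Central (0, 14): total = 1646
Minimum is at East with total 870 blocks.

East, total 870 blocks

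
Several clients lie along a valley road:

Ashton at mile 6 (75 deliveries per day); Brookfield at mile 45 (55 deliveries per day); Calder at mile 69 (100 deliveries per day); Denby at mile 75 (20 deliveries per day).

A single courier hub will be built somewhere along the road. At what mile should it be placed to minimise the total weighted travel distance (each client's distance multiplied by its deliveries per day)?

For a sum of weighted absolute distances on a line, the optimum is the weighted median (not the mean). Total weight W = 250; half-weight = 125.
Sort by position and accumulate weight:
  mile 6 (Ashton, w=75) → cum 75
  mile 45 (Brookfield, w=55) → cum 130  ≥ 125 → median here
  mile 69 (Calder, w=100) → cum 230
  mile 75 (Denby, w=20) → cum 250
Optimal location: mile 45.

x = 45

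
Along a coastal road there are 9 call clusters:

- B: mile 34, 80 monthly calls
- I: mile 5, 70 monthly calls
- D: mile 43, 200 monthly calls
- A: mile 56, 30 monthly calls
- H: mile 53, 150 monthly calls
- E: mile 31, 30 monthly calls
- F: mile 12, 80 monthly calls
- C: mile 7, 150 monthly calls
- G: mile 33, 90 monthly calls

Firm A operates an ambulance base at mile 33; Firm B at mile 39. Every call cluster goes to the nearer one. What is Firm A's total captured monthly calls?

500

The indifferent point is the midpoint (33+39)/2 = 36; call clusters left of it (closer to Firm A at 33) go to Firm A, those right go to Firm B.
  I at 5 (w=70) → Firm A
  C at 7 (w=150) → Firm A
  F at 12 (w=80) → Firm A
  E at 31 (w=30) → Firm A
  G at 33 (w=90) → Firm A
  B at 34 (w=80) → Firm A
  D at 43 (w=200) → Firm B
  H at 53 (w=150) → Firm B
  A at 56 (w=30) → Firm B
Firm A captures 500; Firm B captures 380.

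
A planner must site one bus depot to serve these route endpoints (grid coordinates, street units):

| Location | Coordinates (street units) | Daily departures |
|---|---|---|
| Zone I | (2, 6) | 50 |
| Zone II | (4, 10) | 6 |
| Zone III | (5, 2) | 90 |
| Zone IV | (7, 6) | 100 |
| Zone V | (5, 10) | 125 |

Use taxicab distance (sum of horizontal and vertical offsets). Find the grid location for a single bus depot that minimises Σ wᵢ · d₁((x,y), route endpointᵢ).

Manhattan distance separates: Σwᵢ(|x−xᵢ|+|y−yᵢ|) = Σwᵢ|x−xᵢ| + Σwᵢ|y−yᵢ|, so x and y are optimised independently as 1-D weighted medians.
Total weight W = 371; half = 185.5.
x-coordinate, sorted with cumulative weight:
  x=2 (Zone I, w=50) cum 50
  x=4 (Zone II, w=6) cum 56
  x=5 (Zone III, w=90) cum 146
  x=5 (Zone V, w=125) cum 271  ← median
  x=7 (Zone IV, w=100) cum 371
⇒ x* = 5
y-coordinate, sorted with cumulative weight:
  y=2 (Zone III, w=90) cum 90
  y=6 (Zone I, w=50) cum 140
  y=6 (Zone IV, w=100) cum 240  ← median
  y=10 (Zone II, w=6) cum 246
  y=10 (Zone V, w=125) cum 371
⇒ y* = 6

(5, 6)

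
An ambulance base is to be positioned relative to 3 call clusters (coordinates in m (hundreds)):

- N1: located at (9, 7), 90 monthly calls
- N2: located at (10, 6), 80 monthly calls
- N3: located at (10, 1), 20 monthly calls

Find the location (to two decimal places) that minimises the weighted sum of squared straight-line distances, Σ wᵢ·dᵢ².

(9.53, 5.95)

The minimiser of Σwᵢ‖p−pᵢ‖² is the weighted centroid p* = (Σwᵢpᵢ)/(Σwᵢ).
Σwᵢ = 190.
Σwᵢxᵢ = 90·9 + 80·10 + 20·10 = 1810.
Σwᵢyᵢ = 90·7 + 80·6 + 20·1 = 1130.
x* = 1810/190 = 9.53, y* = 1130/190 = 5.95.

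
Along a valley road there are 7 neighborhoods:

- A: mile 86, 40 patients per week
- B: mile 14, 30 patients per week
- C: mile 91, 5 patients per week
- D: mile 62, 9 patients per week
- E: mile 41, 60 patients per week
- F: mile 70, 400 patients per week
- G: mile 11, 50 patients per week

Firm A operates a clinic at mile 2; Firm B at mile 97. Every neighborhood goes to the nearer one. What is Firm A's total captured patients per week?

140

The indifferent point is the midpoint (2+97)/2 = 49.5; neighborhoods left of it (closer to Firm A at 2) go to Firm A, those right go to Firm B.
  G at 11 (w=50) → Firm A
  B at 14 (w=30) → Firm A
  E at 41 (w=60) → Firm A
  D at 62 (w=9) → Firm B
  F at 70 (w=400) → Firm B
  A at 86 (w=40) → Firm B
  C at 91 (w=5) → Firm B
Firm A captures 140; Firm B captures 454.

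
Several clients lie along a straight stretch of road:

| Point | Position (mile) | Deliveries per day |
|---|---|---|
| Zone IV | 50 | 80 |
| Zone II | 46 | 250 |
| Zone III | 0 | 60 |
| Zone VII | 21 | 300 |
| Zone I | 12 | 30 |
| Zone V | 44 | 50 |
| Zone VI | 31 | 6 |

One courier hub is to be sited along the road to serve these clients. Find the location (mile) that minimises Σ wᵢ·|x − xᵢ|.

For a sum of weighted absolute distances on a line, the optimum is the weighted median (not the mean). Total weight W = 776; half-weight = 388.
Sort by position and accumulate weight:
  mile 0 (Zone III, w=60) → cum 60
  mile 12 (Zone I, w=30) → cum 90
  mile 21 (Zone VII, w=300) → cum 390  ≥ 388 → median here
  mile 31 (Zone VI, w=6) → cum 396
  mile 44 (Zone V, w=50) → cum 446
  mile 46 (Zone II, w=250) → cum 696
  mile 50 (Zone IV, w=80) → cum 776
Optimal location: mile 21.

x = 21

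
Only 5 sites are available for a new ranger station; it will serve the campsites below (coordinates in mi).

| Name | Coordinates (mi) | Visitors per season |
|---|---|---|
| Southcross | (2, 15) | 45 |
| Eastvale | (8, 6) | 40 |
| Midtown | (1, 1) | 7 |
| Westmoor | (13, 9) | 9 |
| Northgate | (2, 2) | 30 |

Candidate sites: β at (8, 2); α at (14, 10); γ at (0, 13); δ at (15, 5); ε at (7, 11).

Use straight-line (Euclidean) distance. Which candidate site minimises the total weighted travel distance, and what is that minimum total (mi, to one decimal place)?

ε, total 939.5 mi

Total weighted distance at each candidate:
  β (8, 2): total = 1111.2
  α (14, 10): total = 1429.5
  γ (0, 13): total = 1094.6
  δ (15, 5): total = 1563.3
  ε (7, 11): total = 939.5
Minimum is at ε with total 939.5 mi.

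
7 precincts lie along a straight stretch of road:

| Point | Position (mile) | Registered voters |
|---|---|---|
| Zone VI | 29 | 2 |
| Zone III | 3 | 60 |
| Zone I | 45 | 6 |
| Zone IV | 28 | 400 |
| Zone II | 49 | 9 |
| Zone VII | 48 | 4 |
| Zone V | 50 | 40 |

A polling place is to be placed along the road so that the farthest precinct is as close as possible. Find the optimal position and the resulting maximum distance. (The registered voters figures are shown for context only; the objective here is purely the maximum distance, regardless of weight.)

The 1-center on a line is the midpoint of the two extreme points: leftmost at 3, rightmost at 50.
Optimal location = (3 + 50)/2 = 26.5; maximum distance = (50 − 3)/2 = 23.5.

location 26.5, max distance 23.5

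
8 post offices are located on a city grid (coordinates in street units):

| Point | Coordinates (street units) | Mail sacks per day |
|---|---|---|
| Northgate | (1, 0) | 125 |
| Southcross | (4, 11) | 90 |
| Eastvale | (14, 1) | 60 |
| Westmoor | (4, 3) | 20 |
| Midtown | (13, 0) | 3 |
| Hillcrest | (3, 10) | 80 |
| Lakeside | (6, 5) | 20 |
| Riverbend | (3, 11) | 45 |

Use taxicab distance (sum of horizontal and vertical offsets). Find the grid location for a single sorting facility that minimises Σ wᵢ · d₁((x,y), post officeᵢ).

(3, 5)

Manhattan distance separates: Σwᵢ(|x−xᵢ|+|y−yᵢ|) = Σwᵢ|x−xᵢ| + Σwᵢ|y−yᵢ|, so x and y are optimised independently as 1-D weighted medians.
Total weight W = 443; half = 221.5.
x-coordinate, sorted with cumulative weight:
  x=1 (Northgate, w=125) cum 125
  x=3 (Hillcrest, w=80) cum 205
  x=3 (Riverbend, w=45) cum 250  ← median
  x=4 (Southcross, w=90) cum 340
  x=4 (Westmoor, w=20) cum 360
  x=6 (Lakeside, w=20) cum 380
  x=13 (Midtown, w=3) cum 383
  x=14 (Eastvale, w=60) cum 443
⇒ x* = 3
y-coordinate, sorted with cumulative weight:
  y=0 (Northgate, w=125) cum 125
  y=0 (Midtown, w=3) cum 128
  y=1 (Eastvale, w=60) cum 188
  y=3 (Westmoor, w=20) cum 208
  y=5 (Lakeside, w=20) cum 228  ← median
  y=10 (Hillcrest, w=80) cum 308
  y=11 (Southcross, w=90) cum 398
  y=11 (Riverbend, w=45) cum 443
⇒ y* = 5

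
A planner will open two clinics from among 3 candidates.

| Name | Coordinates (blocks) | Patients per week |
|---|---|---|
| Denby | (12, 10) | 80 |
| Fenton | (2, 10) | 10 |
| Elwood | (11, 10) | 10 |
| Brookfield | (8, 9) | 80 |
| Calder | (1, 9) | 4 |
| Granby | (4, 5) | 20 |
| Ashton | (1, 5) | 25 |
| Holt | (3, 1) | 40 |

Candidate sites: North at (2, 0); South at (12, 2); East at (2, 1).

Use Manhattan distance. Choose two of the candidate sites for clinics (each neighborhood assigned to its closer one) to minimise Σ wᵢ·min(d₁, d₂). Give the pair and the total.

Evaluate every pair (each demand assigned to the nearer of the two):
  {South, East}: total = 2021
  {North, South}: total = 2120
  {North, East}: total = 3231
Best pair: {South, East} with total 2021.

{South, East}, total 2021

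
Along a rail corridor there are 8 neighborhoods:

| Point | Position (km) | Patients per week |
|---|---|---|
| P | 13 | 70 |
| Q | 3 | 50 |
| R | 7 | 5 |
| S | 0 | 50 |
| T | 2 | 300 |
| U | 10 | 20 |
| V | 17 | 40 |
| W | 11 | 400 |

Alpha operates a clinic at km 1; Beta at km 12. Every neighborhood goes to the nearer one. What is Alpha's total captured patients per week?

400

The indifferent point is the midpoint (1+12)/2 = 6.5; neighborhoods left of it (closer to Alpha at 1) go to Alpha, those right go to Beta.
  S at 0 (w=50) → Alpha
  T at 2 (w=300) → Alpha
  Q at 3 (w=50) → Alpha
  R at 7 (w=5) → Beta
  U at 10 (w=20) → Beta
  W at 11 (w=400) → Beta
  P at 13 (w=70) → Beta
  V at 17 (w=40) → Beta
Alpha captures 400; Beta captures 535.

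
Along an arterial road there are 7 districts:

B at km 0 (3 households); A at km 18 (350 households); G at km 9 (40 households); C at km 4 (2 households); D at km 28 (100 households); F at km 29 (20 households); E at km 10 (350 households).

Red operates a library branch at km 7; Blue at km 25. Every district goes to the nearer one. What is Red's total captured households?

395

The indifferent point is the midpoint (7+25)/2 = 16; districts left of it (closer to Red at 7) go to Red, those right go to Blue.
  B at 0 (w=3) → Red
  C at 4 (w=2) → Red
  G at 9 (w=40) → Red
  E at 10 (w=350) → Red
  A at 18 (w=350) → Blue
  D at 28 (w=100) → Blue
  F at 29 (w=20) → Blue
Red captures 395; Blue captures 470.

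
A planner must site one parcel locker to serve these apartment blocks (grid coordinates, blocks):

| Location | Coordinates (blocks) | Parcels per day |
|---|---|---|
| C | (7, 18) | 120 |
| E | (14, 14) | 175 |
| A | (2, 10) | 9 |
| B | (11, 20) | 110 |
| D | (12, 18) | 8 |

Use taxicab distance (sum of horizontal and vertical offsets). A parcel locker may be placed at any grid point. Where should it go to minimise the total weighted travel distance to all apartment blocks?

(11, 18)

Manhattan distance separates: Σwᵢ(|x−xᵢ|+|y−yᵢ|) = Σwᵢ|x−xᵢ| + Σwᵢ|y−yᵢ|, so x and y are optimised independently as 1-D weighted medians.
Total weight W = 422; half = 211.
x-coordinate, sorted with cumulative weight:
  x=2 (A, w=9) cum 9
  x=7 (C, w=120) cum 129
  x=11 (B, w=110) cum 239  ← median
  x=12 (D, w=8) cum 247
  x=14 (E, w=175) cum 422
⇒ x* = 11
y-coordinate, sorted with cumulative weight:
  y=10 (A, w=9) cum 9
  y=14 (E, w=175) cum 184
  y=18 (C, w=120) cum 304  ← median
  y=18 (D, w=8) cum 312
  y=20 (B, w=110) cum 422
⇒ y* = 18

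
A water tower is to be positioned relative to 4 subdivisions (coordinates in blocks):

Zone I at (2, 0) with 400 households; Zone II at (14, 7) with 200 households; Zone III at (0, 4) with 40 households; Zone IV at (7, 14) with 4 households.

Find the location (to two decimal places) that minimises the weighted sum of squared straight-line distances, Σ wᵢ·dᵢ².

The minimiser of Σwᵢ‖p−pᵢ‖² is the weighted centroid p* = (Σwᵢpᵢ)/(Σwᵢ).
Σwᵢ = 644.
Σwᵢxᵢ = 400·2 + 200·14 + 40·0 + 4·7 = 3628.
Σwᵢyᵢ = 400·0 + 200·7 + 40·4 + 4·14 = 1616.
x* = 3628/644 = 5.63, y* = 1616/644 = 2.51.

(5.63, 2.51)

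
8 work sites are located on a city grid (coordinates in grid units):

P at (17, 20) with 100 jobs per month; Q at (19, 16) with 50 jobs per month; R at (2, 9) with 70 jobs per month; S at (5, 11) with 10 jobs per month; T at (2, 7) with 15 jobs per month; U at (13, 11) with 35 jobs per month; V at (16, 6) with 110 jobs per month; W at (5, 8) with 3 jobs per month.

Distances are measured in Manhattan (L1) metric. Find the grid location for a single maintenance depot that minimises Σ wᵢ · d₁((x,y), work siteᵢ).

Manhattan distance separates: Σwᵢ(|x−xᵢ|+|y−yᵢ|) = Σwᵢ|x−xᵢ| + Σwᵢ|y−yᵢ|, so x and y are optimised independently as 1-D weighted medians.
Total weight W = 393; half = 196.5.
x-coordinate, sorted with cumulative weight:
  x=2 (R, w=70) cum 70
  x=2 (T, w=15) cum 85
  x=5 (S, w=10) cum 95
  x=5 (W, w=3) cum 98
  x=13 (U, w=35) cum 133
  x=16 (V, w=110) cum 243  ← median
  x=17 (P, w=100) cum 343
  x=19 (Q, w=50) cum 393
⇒ x* = 16
y-coordinate, sorted with cumulative weight:
  y=6 (V, w=110) cum 110
  y=7 (T, w=15) cum 125
  y=8 (W, w=3) cum 128
  y=9 (R, w=70) cum 198  ← median
  y=11 (S, w=10) cum 208
  y=11 (U, w=35) cum 243
  y=16 (Q, w=50) cum 293
  y=20 (P, w=100) cum 393
⇒ y* = 9

(16, 9)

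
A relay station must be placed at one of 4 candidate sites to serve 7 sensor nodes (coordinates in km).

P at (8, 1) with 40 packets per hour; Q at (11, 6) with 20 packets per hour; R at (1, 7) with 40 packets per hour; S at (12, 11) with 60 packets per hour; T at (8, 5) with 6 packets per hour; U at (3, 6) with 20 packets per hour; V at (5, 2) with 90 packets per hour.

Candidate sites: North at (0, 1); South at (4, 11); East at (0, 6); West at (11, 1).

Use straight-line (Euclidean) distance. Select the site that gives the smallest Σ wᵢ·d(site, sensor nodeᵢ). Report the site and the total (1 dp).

Total weighted distance at each candidate:
  North (0, 1): total = 2371.4
  South (4, 11): total = 2243.1
  East (0, 6): total = 2118.6
  West (11, 1): total = 2055.6
Minimum is at West with total 2055.6 km.

West, total 2055.6 km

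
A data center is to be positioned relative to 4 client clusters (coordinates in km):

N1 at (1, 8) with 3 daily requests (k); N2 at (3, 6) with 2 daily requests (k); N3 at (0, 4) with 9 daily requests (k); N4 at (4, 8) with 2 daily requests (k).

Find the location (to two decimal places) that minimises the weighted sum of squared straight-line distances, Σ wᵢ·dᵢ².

The minimiser of Σwᵢ‖p−pᵢ‖² is the weighted centroid p* = (Σwᵢpᵢ)/(Σwᵢ).
Σwᵢ = 16.
Σwᵢxᵢ = 3·1 + 2·3 + 9·0 + 2·4 = 17.
Σwᵢyᵢ = 3·8 + 2·6 + 9·4 + 2·8 = 88.
x* = 17/16 = 1.06, y* = 88/16 = 5.50.

(1.06, 5.50)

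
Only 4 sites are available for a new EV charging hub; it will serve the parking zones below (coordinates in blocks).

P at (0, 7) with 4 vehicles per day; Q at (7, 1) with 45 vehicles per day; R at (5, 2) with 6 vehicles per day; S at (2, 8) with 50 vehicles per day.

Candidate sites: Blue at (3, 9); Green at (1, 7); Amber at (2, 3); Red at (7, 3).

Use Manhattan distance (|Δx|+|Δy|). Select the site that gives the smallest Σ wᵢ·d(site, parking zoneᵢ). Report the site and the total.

Amber, total 613 blocks

Total weighted distance at each candidate:
  Blue (3, 9): total = 714
  Green (1, 7): total = 698
  Amber (2, 3): total = 613
  Red (7, 3): total = 652
Minimum is at Amber with total 613 blocks.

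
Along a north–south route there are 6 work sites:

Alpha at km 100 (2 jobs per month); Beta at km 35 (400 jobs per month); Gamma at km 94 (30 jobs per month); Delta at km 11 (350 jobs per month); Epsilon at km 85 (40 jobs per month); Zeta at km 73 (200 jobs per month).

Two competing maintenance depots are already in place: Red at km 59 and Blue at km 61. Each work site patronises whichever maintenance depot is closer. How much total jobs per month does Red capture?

750

The indifferent point is the midpoint (59+61)/2 = 60; work sites left of it (closer to Red at 59) go to Red, those right go to Blue.
  Delta at 11 (w=350) → Red
  Beta at 35 (w=400) → Red
  Zeta at 73 (w=200) → Blue
  Epsilon at 85 (w=40) → Blue
  Gamma at 94 (w=30) → Blue
  Alpha at 100 (w=2) → Blue
Red captures 750; Blue captures 272.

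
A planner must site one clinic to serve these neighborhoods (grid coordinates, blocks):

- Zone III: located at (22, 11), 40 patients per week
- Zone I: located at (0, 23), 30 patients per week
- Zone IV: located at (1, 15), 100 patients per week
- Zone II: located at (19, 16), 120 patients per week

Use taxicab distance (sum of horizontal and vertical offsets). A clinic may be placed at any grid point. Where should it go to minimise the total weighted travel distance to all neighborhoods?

Manhattan distance separates: Σwᵢ(|x−xᵢ|+|y−yᵢ|) = Σwᵢ|x−xᵢ| + Σwᵢ|y−yᵢ|, so x and y are optimised independently as 1-D weighted medians.
Total weight W = 290; half = 145.
x-coordinate, sorted with cumulative weight:
  x=0 (Zone I, w=30) cum 30
  x=1 (Zone IV, w=100) cum 130
  x=19 (Zone II, w=120) cum 250  ← median
  x=22 (Zone III, w=40) cum 290
⇒ x* = 19
y-coordinate, sorted with cumulative weight:
  y=11 (Zone III, w=40) cum 40
  y=15 (Zone IV, w=100) cum 140
  y=16 (Zone II, w=120) cum 260  ← median
  y=23 (Zone I, w=30) cum 290
⇒ y* = 16

(19, 16)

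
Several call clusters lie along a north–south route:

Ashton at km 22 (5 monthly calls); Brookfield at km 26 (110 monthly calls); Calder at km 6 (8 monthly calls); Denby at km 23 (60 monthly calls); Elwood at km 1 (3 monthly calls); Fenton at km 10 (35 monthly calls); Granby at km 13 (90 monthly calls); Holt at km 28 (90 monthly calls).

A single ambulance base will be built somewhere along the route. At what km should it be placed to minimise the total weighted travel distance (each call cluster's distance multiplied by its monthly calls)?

x = 23

For a sum of weighted absolute distances on a line, the optimum is the weighted median (not the mean). Total weight W = 401; half-weight = 200.5.
Sort by position and accumulate weight:
  km 1 (Elwood, w=3) → cum 3
  km 6 (Calder, w=8) → cum 11
  km 10 (Fenton, w=35) → cum 46
  km 13 (Granby, w=90) → cum 136
  km 22 (Ashton, w=5) → cum 141
  km 23 (Denby, w=60) → cum 201  ≥ 200.5 → median here
  km 26 (Brookfield, w=110) → cum 311
  km 28 (Holt, w=90) → cum 401
Optimal location: km 23.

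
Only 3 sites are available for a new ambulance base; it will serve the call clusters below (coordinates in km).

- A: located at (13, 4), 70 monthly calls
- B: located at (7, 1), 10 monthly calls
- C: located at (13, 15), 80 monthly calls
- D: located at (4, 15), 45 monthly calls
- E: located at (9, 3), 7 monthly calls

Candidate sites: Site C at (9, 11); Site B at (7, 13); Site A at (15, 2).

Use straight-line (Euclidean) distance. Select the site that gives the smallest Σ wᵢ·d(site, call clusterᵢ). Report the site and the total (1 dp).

Site C, total 1463.0 km

Total weighted distance at each candidate:
  Site C (9, 11): total = 1463.0
  Site B (7, 13): total = 1616.8
  Site A (15, 2): total = 2139.7
Minimum is at Site C with total 1463.0 km.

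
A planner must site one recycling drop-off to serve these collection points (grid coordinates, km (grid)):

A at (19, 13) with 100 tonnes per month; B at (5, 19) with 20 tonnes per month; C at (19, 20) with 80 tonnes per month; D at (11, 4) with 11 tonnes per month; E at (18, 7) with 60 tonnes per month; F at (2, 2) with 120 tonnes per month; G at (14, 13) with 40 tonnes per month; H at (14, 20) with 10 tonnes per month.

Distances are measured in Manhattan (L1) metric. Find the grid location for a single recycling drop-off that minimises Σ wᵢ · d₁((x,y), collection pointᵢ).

(18, 13)

Manhattan distance separates: Σwᵢ(|x−xᵢ|+|y−yᵢ|) = Σwᵢ|x−xᵢ| + Σwᵢ|y−yᵢ|, so x and y are optimised independently as 1-D weighted medians.
Total weight W = 441; half = 220.5.
x-coordinate, sorted with cumulative weight:
  x=2 (F, w=120) cum 120
  x=5 (B, w=20) cum 140
  x=11 (D, w=11) cum 151
  x=14 (G, w=40) cum 191
  x=14 (H, w=10) cum 201
  x=18 (E, w=60) cum 261  ← median
  x=19 (A, w=100) cum 361
  x=19 (C, w=80) cum 441
⇒ x* = 18
y-coordinate, sorted with cumulative weight:
  y=2 (F, w=120) cum 120
  y=4 (D, w=11) cum 131
  y=7 (E, w=60) cum 191
  y=13 (A, w=100) cum 291  ← median
  y=13 (G, w=40) cum 331
  y=19 (B, w=20) cum 351
  y=20 (C, w=80) cum 431
  y=20 (H, w=10) cum 441
⇒ y* = 13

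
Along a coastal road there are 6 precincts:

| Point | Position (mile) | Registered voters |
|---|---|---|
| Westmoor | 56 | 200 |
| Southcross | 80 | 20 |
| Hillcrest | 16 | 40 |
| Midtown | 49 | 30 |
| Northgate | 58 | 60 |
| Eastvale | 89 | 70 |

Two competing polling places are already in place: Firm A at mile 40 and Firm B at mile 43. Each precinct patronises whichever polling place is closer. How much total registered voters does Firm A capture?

40

The indifferent point is the midpoint (40+43)/2 = 41.5; precincts left of it (closer to Firm A at 40) go to Firm A, those right go to Firm B.
  Hillcrest at 16 (w=40) → Firm A
  Midtown at 49 (w=30) → Firm B
  Westmoor at 56 (w=200) → Firm B
  Northgate at 58 (w=60) → Firm B
  Southcross at 80 (w=20) → Firm B
  Eastvale at 89 (w=70) → Firm B
Firm A captures 40; Firm B captures 380.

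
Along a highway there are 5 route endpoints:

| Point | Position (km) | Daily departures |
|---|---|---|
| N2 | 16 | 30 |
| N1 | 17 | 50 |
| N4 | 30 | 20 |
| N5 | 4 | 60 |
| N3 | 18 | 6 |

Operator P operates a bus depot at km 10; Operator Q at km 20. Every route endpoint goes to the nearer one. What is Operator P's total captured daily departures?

The indifferent point is the midpoint (10+20)/2 = 15; route endpoints left of it (closer to Operator P at 10) go to Operator P, those right go to Operator Q.
  N5 at 4 (w=60) → Operator P
  N2 at 16 (w=30) → Operator Q
  N1 at 17 (w=50) → Operator Q
  N3 at 18 (w=6) → Operator Q
  N4 at 30 (w=20) → Operator Q
Operator P captures 60; Operator Q captures 106.

60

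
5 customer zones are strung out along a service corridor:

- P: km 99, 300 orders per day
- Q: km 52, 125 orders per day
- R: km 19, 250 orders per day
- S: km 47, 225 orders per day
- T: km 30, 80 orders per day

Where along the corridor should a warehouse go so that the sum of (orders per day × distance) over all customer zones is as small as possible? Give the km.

For a sum of weighted absolute distances on a line, the optimum is the weighted median (not the mean). Total weight W = 980; half-weight = 490.
Sort by position and accumulate weight:
  km 19 (R, w=250) → cum 250
  km 30 (T, w=80) → cum 330
  km 47 (S, w=225) → cum 555  ≥ 490 → median here
  km 52 (Q, w=125) → cum 680
  km 99 (P, w=300) → cum 980
Optimal location: km 47.

x = 47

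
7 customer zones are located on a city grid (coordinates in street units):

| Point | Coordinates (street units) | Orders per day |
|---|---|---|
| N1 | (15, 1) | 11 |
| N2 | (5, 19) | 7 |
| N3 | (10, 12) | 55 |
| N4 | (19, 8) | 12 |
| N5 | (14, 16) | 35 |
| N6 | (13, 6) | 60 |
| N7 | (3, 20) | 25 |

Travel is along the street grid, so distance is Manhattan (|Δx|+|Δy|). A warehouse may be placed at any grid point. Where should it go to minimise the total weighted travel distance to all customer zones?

Manhattan distance separates: Σwᵢ(|x−xᵢ|+|y−yᵢ|) = Σwᵢ|x−xᵢ| + Σwᵢ|y−yᵢ|, so x and y are optimised independently as 1-D weighted medians.
Total weight W = 205; half = 102.5.
x-coordinate, sorted with cumulative weight:
  x=3 (N7, w=25) cum 25
  x=5 (N2, w=7) cum 32
  x=10 (N3, w=55) cum 87
  x=13 (N6, w=60) cum 147  ← median
  x=14 (N5, w=35) cum 182
  x=15 (N1, w=11) cum 193
  x=19 (N4, w=12) cum 205
⇒ x* = 13
y-coordinate, sorted with cumulative weight:
  y=1 (N1, w=11) cum 11
  y=6 (N6, w=60) cum 71
  y=8 (N4, w=12) cum 83
  y=12 (N3, w=55) cum 138  ← median
  y=16 (N5, w=35) cum 173
  y=19 (N2, w=7) cum 180
  y=20 (N7, w=25) cum 205
⇒ y* = 12

(13, 12)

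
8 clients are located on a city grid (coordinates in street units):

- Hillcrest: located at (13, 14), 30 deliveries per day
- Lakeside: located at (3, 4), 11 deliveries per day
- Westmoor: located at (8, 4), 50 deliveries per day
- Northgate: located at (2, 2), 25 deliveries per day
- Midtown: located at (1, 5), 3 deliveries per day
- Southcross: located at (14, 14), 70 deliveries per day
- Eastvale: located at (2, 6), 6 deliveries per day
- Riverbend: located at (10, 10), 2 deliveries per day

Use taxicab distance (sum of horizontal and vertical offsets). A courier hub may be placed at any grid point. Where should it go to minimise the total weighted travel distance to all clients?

Manhattan distance separates: Σwᵢ(|x−xᵢ|+|y−yᵢ|) = Σwᵢ|x−xᵢ| + Σwᵢ|y−yᵢ|, so x and y are optimised independently as 1-D weighted medians.
Total weight W = 197; half = 98.5.
x-coordinate, sorted with cumulative weight:
  x=1 (Midtown, w=3) cum 3
  x=2 (Northgate, w=25) cum 28
  x=2 (Eastvale, w=6) cum 34
  x=3 (Lakeside, w=11) cum 45
  x=8 (Westmoor, w=50) cum 95
  x=10 (Riverbend, w=2) cum 97
  x=13 (Hillcrest, w=30) cum 127  ← median
  x=14 (Southcross, w=70) cum 197
⇒ x* = 13
y-coordinate, sorted with cumulative weight:
  y=2 (Northgate, w=25) cum 25
  y=4 (Lakeside, w=11) cum 36
  y=4 (Westmoor, w=50) cum 86
  y=5 (Midtown, w=3) cum 89
  y=6 (Eastvale, w=6) cum 95
  y=10 (Riverbend, w=2) cum 97
  y=14 (Hillcrest, w=30) cum 127  ← median
  y=14 (Southcross, w=70) cum 197
⇒ y* = 14

(13, 14)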